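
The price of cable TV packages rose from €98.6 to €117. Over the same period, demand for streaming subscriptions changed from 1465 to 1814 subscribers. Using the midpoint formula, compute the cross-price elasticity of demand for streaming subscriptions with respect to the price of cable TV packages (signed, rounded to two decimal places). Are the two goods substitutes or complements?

%ΔQ_{streaming subscriptions} = (1814 − 1465)/avg = 349/1639.5 = 0.212869…
%ΔP_{cable TV packages} = (117 − 98.6)/avg = 18.4/107.8 = 0.170686…
E_cross = (349/1639.5) / (18.4/107.8) = 1.2471…
E_cross > 0 ⇒ the goods are substitutes.

1.25; substitutes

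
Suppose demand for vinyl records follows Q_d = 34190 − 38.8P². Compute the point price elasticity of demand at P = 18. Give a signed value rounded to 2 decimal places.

dQ_d/dP = −2·38.8·P = -1396.8. At P = 18, Q_d = 21618.8.
Ed = (dQ_d/dP)·(P/Q_d) = (-1396.8) × (18/21618.8) = -1.1629…

-1.16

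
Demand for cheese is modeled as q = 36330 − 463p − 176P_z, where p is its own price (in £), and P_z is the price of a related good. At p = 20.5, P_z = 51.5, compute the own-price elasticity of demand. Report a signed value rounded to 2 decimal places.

At the given values, q = 36330 − 463(20.5) − 176(51.5) = 17774.5.
∂q/∂p = −463.
E = (-463) × (20.5/17774.5) = -0.5339…

-0.53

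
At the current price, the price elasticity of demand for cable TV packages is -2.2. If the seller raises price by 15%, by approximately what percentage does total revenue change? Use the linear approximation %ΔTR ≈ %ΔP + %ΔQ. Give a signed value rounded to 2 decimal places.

-18.00%

%ΔQ ≈ Ed × %ΔP = (-2.2) × (+15%) = -33.0000%
%ΔTR ≈ %ΔP + %ΔQ = (+15%) + (-33.0000%) = -18.0000%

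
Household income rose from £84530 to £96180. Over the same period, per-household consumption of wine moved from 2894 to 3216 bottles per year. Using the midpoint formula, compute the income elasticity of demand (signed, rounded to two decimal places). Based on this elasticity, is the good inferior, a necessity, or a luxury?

%ΔQ = (3216 − 2894)/[( 2894 + 3216)/2] = 322/3055 = 0.105400…
%ΔIncome = (96180 − 84530)/[( 84530 + 96180)/2] = 11650/90355 = 0.128935…
E_income = (322/3055) / (11650/90355) = 0.8174…
0 < E_income < 1 ⇒ normal good, necessity.

0.82; necessity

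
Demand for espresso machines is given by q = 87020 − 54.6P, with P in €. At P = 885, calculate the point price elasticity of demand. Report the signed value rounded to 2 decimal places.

dq/dP = −54.6. At P = 885, q = 87020 − 54.6(885) = 38699.
Ed = (dq/dP)·(P/q) = −54.6 × (885/38699) = -1.2486…

-1.25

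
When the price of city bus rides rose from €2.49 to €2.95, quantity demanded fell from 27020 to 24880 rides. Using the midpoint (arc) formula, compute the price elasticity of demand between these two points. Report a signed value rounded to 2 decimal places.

%ΔQ = (24880 − 27020) / [(27020 + 24880)/2] = -2140/25950 = -0.082466…
%ΔP = (2.95 − 2.49) / [(2.49 + 2.95)/2] = 0.46/2.72 = 0.169117…
Arc Ed = %ΔQ / %ΔP = (-2140/25950) / (0.46/2.72) = -0.4876…

-0.49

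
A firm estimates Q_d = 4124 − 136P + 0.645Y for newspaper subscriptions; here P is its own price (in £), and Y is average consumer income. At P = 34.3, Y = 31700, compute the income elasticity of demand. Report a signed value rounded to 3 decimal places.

1.027

At the given values, Q_d = 4124 − 136(34.3) + 0.645(31700) = 19905.7.
∂Q_d/∂Y = 0.645.
E = (0.645) × (31700/19905.7) = 1.02716…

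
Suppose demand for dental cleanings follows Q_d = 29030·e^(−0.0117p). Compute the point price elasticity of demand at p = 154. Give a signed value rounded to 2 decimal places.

-1.80

dQ_d/dp = −0.0117·Q_d = -56.043. At p = 154, Q_d = 4790.
Ed = (dQ_d/dp)·(p/Q_d) = (-56.043) × (154/4790) = -1.8018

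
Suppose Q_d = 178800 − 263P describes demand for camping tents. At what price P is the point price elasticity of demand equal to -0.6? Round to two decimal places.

Ed = −263P/(178800 − 263P). Set this equal to -0.6:
263P = 0.6·(178800 − 263P) ⇒ 263P(1 + 0.6) = 0.6·178800
P = 0.6·178800 / (263·1.6) = 254.9429…

254.94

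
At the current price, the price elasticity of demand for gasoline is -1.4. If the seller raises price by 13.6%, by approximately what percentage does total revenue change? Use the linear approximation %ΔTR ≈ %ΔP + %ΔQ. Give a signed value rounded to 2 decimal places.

%ΔQ ≈ Ed × %ΔP = (-1.4) × (+13.6%) = -19.0400%
%ΔTR ≈ %ΔP + %ΔQ = (+13.6%) + (-19.0400%) = -5.4400%

-5.44%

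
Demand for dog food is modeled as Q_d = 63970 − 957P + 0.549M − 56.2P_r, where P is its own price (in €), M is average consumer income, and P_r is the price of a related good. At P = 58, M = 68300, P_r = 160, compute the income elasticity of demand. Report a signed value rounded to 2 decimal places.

1.01

At the given values, Q_d = 63970 − 957(58) + 0.549(68300) − 56.2(160) = 36968.7.
∂Q_d/∂M = 0.549.
E = (0.549) × (68300/36968.7) = 1.0142…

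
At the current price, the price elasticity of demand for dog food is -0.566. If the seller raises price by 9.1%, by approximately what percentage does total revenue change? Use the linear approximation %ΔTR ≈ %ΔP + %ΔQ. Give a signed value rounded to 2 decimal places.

+3.95%

%ΔQ ≈ Ed × %ΔP = (-0.566) × (+9.1%) = -5.1506%
%ΔTR ≈ %ΔP + %ΔQ = (+9.1%) + (-5.1506%) = +3.9494%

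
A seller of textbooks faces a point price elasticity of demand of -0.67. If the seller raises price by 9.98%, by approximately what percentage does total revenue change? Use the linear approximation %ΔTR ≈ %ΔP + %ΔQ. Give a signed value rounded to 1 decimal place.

+3.3%

%ΔQ ≈ Ed × %ΔP = (-0.67) × (+9.98%) = -6.6866%
%ΔTR ≈ %ΔP + %ΔQ = (+9.98%) + (-6.6866%) = +3.2934%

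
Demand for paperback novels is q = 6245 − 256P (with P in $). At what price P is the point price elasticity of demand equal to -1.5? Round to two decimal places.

Ed = −256P/(6245 − 256P). Set this equal to -1.5:
256P = 1.5·(6245 − 256P) ⇒ 256P(1 + 1.5) = 1.5·6245
P = 1.5·6245 / (256·2.5) = 14.6367…

14.64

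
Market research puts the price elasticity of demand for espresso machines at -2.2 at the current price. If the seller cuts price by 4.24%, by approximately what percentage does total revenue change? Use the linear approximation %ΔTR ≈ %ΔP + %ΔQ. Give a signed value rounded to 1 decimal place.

%ΔQ ≈ Ed × %ΔP = (-2.2) × (-4.24%) = +9.3280%
%ΔTR ≈ %ΔP + %ΔQ = (-4.24%) + (+9.3280%) = +5.0880%

+5.1%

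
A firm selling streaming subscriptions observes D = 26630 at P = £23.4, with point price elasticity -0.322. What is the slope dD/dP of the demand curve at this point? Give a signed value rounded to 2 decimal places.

-366.45

Ed = (dD/dP)·(P/D) ⇒ dD/dP = Ed·D/P = (-0.322)·26630/23.4 = -366.4470…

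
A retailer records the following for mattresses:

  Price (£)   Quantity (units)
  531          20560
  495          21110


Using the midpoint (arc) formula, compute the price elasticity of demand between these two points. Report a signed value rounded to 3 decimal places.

-0.376

%ΔQ = (21110 − 20560) / [(20560 + 21110)/2] = 550/20835 = 0.026397…
%ΔP = (495 − 531) / [(531 + 495)/2] = -36/513 = -0.070175…
Arc Ed = %ΔQ / %ΔP = (550/20835) / (-36/513) = -0.37616…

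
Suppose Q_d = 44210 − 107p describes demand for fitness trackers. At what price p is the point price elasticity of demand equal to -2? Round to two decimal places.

Ed = −107p/(44210 − 107p). Set this equal to -2:
107p = 2·(44210 − 107p) ⇒ 107p(1 + 2) = 2·44210
p = 2·44210 / (107·3) = 275.4517…

275.45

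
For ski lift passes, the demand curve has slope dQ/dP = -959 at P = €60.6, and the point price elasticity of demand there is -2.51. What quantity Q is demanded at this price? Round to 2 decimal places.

23153.55

Ed = (dQ/dP)·(P/Q) ⇒ Q = (dQ/dP)·P/Ed = (-959)·60.6/(-2.51) = 23153.5458…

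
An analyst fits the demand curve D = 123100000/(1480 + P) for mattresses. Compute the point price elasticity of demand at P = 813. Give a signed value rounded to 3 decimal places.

-0.355

dD/dP = −123100000/(1480 + P)² = -23.4126. At P = 813, D = 53685.1.
Ed = (dD/dP)·(P/D) = (-23.4126) × (813/53685.1) = -0.35455…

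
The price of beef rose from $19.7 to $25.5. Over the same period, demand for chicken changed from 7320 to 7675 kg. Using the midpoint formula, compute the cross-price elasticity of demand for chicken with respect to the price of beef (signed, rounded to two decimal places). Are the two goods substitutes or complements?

0.18; substitutes

%ΔQ_{chicken} = (7675 − 7320)/avg = 355/7497.5 = 0.047349…
%ΔP_{beef} = (25.5 − 19.7)/avg = 5.8/22.6 = 0.256637…
E_cross = (355/7497.5) / (5.8/22.6) = 0.1844…
E_cross > 0 ⇒ the goods are substitutes.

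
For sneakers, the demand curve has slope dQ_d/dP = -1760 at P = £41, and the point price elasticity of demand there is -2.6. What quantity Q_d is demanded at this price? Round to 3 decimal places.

Ed = (dQ_d/dP)·(P/Q_d) ⇒ Q_d = (dQ_d/dP)·P/Ed = (-1760)·41/(-2.6) = 27753.84615…

27753.846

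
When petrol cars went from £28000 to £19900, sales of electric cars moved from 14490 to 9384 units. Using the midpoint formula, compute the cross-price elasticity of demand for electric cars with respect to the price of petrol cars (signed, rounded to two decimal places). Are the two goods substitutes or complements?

%ΔQ_{electric cars} = (9384 − 14490)/avg = -5106/11937 = -0.427745…
%ΔP_{petrol cars} = (19900 − 28000)/avg = -8100/23950 = -0.338204…
E_cross = (-5106/11937) / (-8100/23950) = 1.2647…
E_cross > 0 ⇒ the goods are substitutes.

1.26; substitutes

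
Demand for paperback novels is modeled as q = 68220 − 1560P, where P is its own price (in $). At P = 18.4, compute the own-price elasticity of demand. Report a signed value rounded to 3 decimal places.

-0.726

At the given values, q = 68220 − 1560(18.4) = 39516.
∂q/∂P = −1560.
E = (-1560) × (18.4/39516) = -0.72638…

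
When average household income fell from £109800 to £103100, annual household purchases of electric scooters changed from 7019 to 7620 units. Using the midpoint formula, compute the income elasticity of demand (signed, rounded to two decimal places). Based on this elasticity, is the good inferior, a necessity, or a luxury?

%ΔQ = (7620 − 7019)/[( 7019 + 7620)/2] = 601/7319.5 = 0.082109…
%ΔIncome = (103100 − 109800)/[( 109800 + 103100)/2] = -6700/106450 = -0.062940…
E_income = (601/7319.5) / (-6700/106450) = -1.3045…
E_income < 0 ⇒ inferior good.

-1.30; inferior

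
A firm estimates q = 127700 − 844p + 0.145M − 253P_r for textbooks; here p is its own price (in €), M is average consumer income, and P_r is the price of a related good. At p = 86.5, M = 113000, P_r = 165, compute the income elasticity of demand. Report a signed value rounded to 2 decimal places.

0.56

At the given values, q = 127700 − 844(86.5) + 0.145(113000) − 253(165) = 29334.
∂q/∂M = 0.145.
E = (0.145) × (113000/29334) = 0.5585…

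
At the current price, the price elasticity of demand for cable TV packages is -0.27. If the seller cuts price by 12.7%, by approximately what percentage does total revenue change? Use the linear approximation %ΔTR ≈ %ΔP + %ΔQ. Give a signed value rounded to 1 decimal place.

-9.3%

%ΔQ ≈ Ed × %ΔP = (-0.27) × (-12.7%) = +3.4290%
%ΔTR ≈ %ΔP + %ΔQ = (-12.7%) + (+3.4290%) = -9.2710%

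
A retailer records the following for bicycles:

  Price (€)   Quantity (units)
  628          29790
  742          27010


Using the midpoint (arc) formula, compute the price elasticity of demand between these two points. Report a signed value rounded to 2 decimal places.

-0.59

%ΔQ = (27010 − 29790) / [(29790 + 27010)/2] = -2780/28400 = -0.097887…
%ΔP = (742 − 628) / [(628 + 742)/2] = 114/685 = 0.166423…
Arc Ed = %ΔQ / %ΔP = (-2780/28400) / (114/685) = -0.5881…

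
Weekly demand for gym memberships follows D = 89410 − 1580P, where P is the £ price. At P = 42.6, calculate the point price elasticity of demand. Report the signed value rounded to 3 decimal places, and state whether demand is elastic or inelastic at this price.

dD/dP = −1580. At P = 42.6, D = 89410 − 1580(42.6) = 22102.
Ed = (dD/dP)·(P/D) = −1580 × (42.6/22102) = -3.04533…
|Ed| = 3.045 > 1, so demand is elastic.

-3.045; elastic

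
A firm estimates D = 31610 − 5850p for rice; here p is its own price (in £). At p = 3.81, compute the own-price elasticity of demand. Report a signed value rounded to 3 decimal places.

-2.391

At the given values, D = 31610 − 5850(3.81) = 9321.5.
∂D/∂p = −5850.
E = (-5850) × (3.81/9321.5) = -2.39108…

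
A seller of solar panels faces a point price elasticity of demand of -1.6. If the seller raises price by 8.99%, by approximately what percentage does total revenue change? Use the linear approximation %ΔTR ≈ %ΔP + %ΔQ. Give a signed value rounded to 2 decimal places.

-5.39%

%ΔQ ≈ Ed × %ΔP = (-1.6) × (+8.99%) = -14.3840%
%ΔTR ≈ %ΔP + %ΔQ = (+8.99%) + (-14.3840%) = -5.3940%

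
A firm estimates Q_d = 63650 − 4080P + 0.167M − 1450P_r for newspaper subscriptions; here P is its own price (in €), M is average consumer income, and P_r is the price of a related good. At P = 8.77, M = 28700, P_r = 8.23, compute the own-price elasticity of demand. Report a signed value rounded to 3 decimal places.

At the given values, Q_d = 63650 − 4080(8.77) + 0.167(28700) − 1450(8.23) = 20727.8.
∂Q_d/∂P = −4080.
E = (-4080) × (8.77/20727.8) = -1.72626…

-1.726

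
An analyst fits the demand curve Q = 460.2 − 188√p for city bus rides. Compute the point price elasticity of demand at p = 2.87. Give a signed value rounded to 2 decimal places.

dQ/dp = −188/(2√p) = -55.4864. At p = 2.87, Q = 141.708.
Ed = (dQ/dp)·(p/Q) = (-55.4864) × (2.87/141.708) = -1.1237…

-1.12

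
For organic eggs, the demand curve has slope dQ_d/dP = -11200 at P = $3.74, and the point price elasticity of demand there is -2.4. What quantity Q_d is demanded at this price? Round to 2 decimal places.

17453.33

Ed = (dQ_d/dP)·(P/Q_d) ⇒ Q_d = (dQ_d/dP)·P/Ed = (-11200)·3.74/(-2.4) = 17453.3333…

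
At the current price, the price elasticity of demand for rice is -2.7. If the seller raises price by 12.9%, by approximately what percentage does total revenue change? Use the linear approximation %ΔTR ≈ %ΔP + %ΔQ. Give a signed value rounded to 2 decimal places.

-21.93%

%ΔQ ≈ Ed × %ΔP = (-2.7) × (+12.9%) = -34.8300%
%ΔTR ≈ %ΔP + %ΔQ = (+12.9%) + (-34.8300%) = -21.9300%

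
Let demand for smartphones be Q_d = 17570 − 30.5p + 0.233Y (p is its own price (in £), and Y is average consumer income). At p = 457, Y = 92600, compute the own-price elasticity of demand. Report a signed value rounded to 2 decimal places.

-0.55

At the given values, Q_d = 17570 − 30.5(457) + 0.233(92600) = 25207.3.
∂Q_d/∂p = −30.5.
E = (-30.5) × (457/25207.3) = -0.5529…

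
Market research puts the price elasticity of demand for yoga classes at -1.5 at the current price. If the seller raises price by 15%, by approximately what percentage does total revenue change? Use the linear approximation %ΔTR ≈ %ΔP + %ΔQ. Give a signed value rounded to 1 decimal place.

-7.5%

%ΔQ ≈ Ed × %ΔP = (-1.5) × (+15%) = -22.5000%
%ΔTR ≈ %ΔP + %ΔQ = (+15%) + (-22.5000%) = -7.5000%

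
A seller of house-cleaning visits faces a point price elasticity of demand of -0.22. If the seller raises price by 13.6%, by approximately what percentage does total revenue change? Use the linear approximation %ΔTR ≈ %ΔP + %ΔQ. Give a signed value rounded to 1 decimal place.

+10.6%

%ΔQ ≈ Ed × %ΔP = (-0.22) × (+13.6%) = -2.9920%
%ΔTR ≈ %ΔP + %ΔQ = (+13.6%) + (-2.9920%) = +10.6080%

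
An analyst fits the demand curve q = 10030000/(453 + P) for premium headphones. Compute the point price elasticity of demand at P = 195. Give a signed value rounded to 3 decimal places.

-0.301

dq/dP = −10030000/(453 + P)² = -23.8864. At P = 195, q = 15478.4.
Ed = (dq/dP)·(P/q) = (-23.8864) × (195/15478.4) = -0.30092…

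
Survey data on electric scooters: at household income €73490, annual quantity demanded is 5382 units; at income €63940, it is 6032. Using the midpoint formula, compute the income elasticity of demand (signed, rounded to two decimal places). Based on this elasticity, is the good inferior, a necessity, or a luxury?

%ΔQ = (6032 − 5382)/[( 5382 + 6032)/2] = 650/5707 = 0.113895…
%ΔIncome = (63940 − 73490)/[( 73490 + 63940)/2] = -9550/68715 = -0.138979…
E_income = (650/5707) / (-9550/68715) = -0.8195…
E_income < 0 ⇒ inferior good.

-0.82; inferior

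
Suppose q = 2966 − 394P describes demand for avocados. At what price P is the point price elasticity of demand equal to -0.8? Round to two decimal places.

Ed = −394P/(2966 − 394P). Set this equal to -0.8:
394P = 0.8·(2966 − 394P) ⇒ 394P(1 + 0.8) = 0.8·2966
P = 0.8·2966 / (394·1.8) = 3.3457…

3.35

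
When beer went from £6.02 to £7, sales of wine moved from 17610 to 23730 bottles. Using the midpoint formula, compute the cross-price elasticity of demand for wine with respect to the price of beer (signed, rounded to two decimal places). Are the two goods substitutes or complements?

1.97; substitutes

%ΔQ_{wine} = (23730 − 17610)/avg = 6120/20670 = 0.296081…
%ΔP_{beer} = (7 − 6.02)/avg = 0.98/6.51 = 0.150537…
E_cross = (6120/20670) / (0.98/6.51) = 1.9668…
E_cross > 0 ⇒ the goods are substitutes.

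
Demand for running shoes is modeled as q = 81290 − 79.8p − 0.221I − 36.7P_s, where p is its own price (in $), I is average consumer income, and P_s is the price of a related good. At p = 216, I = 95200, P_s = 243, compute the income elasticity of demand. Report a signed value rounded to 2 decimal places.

-0.62

At the given values, q = 81290 − 79.8(216) − 0.221(95200) − 36.7(243) = 34095.9.
∂q/∂I = -0.221.
E = (-0.221) × (95200/34095.9) = -0.6170…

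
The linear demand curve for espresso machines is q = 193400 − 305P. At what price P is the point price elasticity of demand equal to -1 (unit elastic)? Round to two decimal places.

Ed = −305P/(193400 − 305P). Set this equal to -1:
305P = 1·(193400 − 305P) ⇒ 305P(1 + 1) = 1·193400
P = 1·193400 / (305·2) = 317.0491…

317.05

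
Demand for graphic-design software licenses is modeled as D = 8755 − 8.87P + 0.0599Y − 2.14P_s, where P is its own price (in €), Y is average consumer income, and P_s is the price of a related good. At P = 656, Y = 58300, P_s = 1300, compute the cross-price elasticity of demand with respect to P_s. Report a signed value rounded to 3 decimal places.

At the given values, D = 8755 − 8.87(656) + 0.0599(58300) − 2.14(1300) = 3646.45.
∂D/∂P_s = -2.14.
E = (-2.14) × (1300/3646.45) = -0.76293…

-0.763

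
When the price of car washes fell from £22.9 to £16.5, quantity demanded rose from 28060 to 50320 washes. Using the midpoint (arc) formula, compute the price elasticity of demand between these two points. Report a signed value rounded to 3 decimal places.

-1.748

%ΔQ = (50320 − 28060) / [(28060 + 50320)/2] = 22260/39190 = 0.568002…
%ΔP = (16.5 − 22.9) / [(22.9 + 16.5)/2] = -6.4/19.7 = -0.324873…
Arc Ed = %ΔQ / %ΔP = (22260/39190) / (-6.4/19.7) = -1.74838…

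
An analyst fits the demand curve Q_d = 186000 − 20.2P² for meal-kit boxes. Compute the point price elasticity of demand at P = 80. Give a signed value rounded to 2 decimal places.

-4.56

dQ_d/dP = −2·20.2·P = -3232. At P = 80, Q_d = 56720.
Ed = (dQ_d/dP)·(P/Q_d) = (-3232) × (80/56720) = -4.5585…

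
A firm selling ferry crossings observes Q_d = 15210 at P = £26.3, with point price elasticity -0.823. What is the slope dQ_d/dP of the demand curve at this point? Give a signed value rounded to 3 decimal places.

-475.963

Ed = (dQ_d/dP)·(P/Q_d) ⇒ dQ_d/dP = Ed·Q_d/P = (-0.823)·15210/26.3 = -475.96311…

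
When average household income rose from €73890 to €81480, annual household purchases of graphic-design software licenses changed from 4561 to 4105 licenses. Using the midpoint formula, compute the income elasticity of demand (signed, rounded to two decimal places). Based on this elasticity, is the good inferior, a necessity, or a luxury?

-1.08; inferior

%ΔQ = (4105 − 4561)/[( 4561 + 4105)/2] = -456/4333 = -0.105238…
%ΔIncome = (81480 − 73890)/[( 73890 + 81480)/2] = 7590/77685 = 0.097702…
E_income = (-456/4333) / (7590/77685) = -1.0771…
E_income < 0 ⇒ inferior good.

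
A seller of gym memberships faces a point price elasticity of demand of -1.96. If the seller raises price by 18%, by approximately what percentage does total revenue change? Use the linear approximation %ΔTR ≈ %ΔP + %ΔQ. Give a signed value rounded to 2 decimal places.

-17.28%

%ΔQ ≈ Ed × %ΔP = (-1.96) × (+18%) = -35.2800%
%ΔTR ≈ %ΔP + %ΔQ = (+18%) + (-35.2800%) = -17.2800%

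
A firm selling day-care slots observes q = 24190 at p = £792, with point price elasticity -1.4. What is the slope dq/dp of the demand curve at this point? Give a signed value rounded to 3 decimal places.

-42.760

Ed = (dq/dp)·(p/q) ⇒ dq/dp = Ed·q/p = (-1.4)·24190/792 = -42.76010…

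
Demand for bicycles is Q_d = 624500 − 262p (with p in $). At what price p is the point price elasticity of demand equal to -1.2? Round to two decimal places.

Ed = −262p/(624500 − 262p). Set this equal to -1.2:
262p = 1.2·(624500 − 262p) ⇒ 262p(1 + 1.2) = 1.2·624500
p = 1.2·624500 / (262·2.2) = 1300.1387…

1300.14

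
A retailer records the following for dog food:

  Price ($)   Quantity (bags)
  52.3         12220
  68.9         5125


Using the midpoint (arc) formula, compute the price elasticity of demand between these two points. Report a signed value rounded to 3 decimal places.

%ΔQ = (5125 − 12220) / [(12220 + 5125)/2] = -7095/8672.5 = -0.818103…
%ΔP = (68.9 − 52.3) / [(52.3 + 68.9)/2] = 16.6/60.6 = 0.273927…
Arc Ed = %ΔQ / %ΔP = (-7095/8672.5) / (16.6/60.6) = -2.98656…

-2.987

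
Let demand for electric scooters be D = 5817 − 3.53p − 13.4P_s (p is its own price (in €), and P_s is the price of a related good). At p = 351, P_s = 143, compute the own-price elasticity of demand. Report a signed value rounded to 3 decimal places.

-0.465

At the given values, D = 5817 − 3.53(351) − 13.4(143) = 2661.77.
∂D/∂p = −3.53.
E = (-3.53) × (351/2661.77) = -0.46549…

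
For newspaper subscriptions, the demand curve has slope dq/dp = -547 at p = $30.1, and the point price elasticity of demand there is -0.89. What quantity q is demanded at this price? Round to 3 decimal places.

Ed = (dq/dp)·(p/q) ⇒ q = (dq/dp)·p/Ed = (-547)·30.1/(-0.89) = 18499.66292…

18499.663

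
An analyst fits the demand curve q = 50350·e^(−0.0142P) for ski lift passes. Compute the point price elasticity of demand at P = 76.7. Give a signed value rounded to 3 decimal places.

-1.089

dq/dP = −0.0142·q = -240.592. At P = 76.7, q = 16943.1.
Ed = (dq/dP)·(P/q) = (-240.592) × (76.7/16943.1) = -1.08914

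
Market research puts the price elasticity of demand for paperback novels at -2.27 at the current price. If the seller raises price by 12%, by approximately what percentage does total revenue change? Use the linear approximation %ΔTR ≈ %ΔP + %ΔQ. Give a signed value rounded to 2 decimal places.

-15.24%

%ΔQ ≈ Ed × %ΔP = (-2.27) × (+12%) = -27.2400%
%ΔTR ≈ %ΔP + %ΔQ = (+12%) + (-27.2400%) = -15.2400%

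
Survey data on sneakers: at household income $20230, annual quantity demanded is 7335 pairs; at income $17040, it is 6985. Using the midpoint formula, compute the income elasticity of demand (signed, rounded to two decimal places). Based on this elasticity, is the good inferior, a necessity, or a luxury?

0.29; necessity

%ΔQ = (6985 − 7335)/[( 7335 + 6985)/2] = -350/7160 = -0.048882…
%ΔIncome = (17040 − 20230)/[( 20230 + 17040)/2] = -3190/18635 = -0.171183…
E_income = (-350/7160) / (-3190/18635) = 0.2855…
0 < E_income < 1 ⇒ normal good, necessity.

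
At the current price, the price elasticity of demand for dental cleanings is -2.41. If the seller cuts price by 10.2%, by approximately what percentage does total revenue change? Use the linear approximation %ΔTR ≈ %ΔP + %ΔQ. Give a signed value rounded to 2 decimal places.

%ΔQ ≈ Ed × %ΔP = (-2.41) × (-10.2%) = +24.5820%
%ΔTR ≈ %ΔP + %ΔQ = (-10.2%) + (+24.5820%) = +14.3820%

+14.38%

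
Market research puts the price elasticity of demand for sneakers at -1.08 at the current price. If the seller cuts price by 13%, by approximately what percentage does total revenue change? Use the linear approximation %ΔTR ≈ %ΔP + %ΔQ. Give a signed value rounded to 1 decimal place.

+1.0%

%ΔQ ≈ Ed × %ΔP = (-1.08) × (-13%) = +14.0400%
%ΔTR ≈ %ΔP + %ΔQ = (-13%) + (+14.0400%) = +1.0400%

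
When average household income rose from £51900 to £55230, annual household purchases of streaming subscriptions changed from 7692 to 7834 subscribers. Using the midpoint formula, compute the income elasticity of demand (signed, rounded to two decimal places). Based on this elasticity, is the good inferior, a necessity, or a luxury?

%ΔQ = (7834 − 7692)/[( 7692 + 7834)/2] = 142/7763 = 0.018291…
%ΔIncome = (55230 − 51900)/[( 51900 + 55230)/2] = 3330/53565 = 0.062167…
E_income = (142/7763) / (3330/53565) = 0.2942…
0 < E_income < 1 ⇒ normal good, necessity.

0.29; necessity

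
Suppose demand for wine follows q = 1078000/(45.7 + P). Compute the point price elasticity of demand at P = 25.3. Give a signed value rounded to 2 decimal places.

-0.36

dq/dP = −1078000/(45.7 + P)² = -213.846. At P = 25.3, q = 15183.1.
Ed = (dq/dP)·(P/q) = (-213.846) × (25.3/15183.1) = -0.3563…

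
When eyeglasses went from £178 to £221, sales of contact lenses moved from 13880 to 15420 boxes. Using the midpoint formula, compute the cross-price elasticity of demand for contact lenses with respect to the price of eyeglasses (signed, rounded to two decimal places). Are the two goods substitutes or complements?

%ΔQ_{contact lenses} = (15420 − 13880)/avg = 1540/14650 = 0.105119…
%ΔP_{eyeglasses} = (221 − 178)/avg = 43/199.5 = 0.215538…
E_cross = (1540/14650) / (43/199.5) = 0.4877…
E_cross > 0 ⇒ the goods are substitutes.

0.49; substitutes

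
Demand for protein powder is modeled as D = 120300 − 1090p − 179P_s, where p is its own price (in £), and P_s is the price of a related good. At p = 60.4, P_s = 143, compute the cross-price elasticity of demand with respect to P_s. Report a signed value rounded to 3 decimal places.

-0.887

At the given values, D = 120300 − 1090(60.4) − 179(143) = 28867.
∂D/∂P_s = -179.
E = (-179) × (143/28867) = -0.88672…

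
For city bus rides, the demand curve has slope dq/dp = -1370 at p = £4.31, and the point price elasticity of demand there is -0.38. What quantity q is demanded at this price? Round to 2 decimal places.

Ed = (dq/dp)·(p/q) ⇒ q = (dq/dp)·p/Ed = (-1370)·4.31/(-0.38) = 15538.6842…

15538.68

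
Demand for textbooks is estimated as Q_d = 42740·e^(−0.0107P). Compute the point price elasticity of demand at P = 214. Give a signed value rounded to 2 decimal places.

dQ_d/dP = −0.0107·Q_d = -46.3202. At P = 214, Q_d = 4328.99.
Ed = (dQ_d/dP)·(P/Q_d) = (-46.3202) × (214/4328.99) = -2.2898

-2.29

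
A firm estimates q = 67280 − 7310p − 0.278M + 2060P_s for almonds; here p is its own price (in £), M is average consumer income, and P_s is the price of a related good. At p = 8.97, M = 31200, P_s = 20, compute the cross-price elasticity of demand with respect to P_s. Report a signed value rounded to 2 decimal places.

At the given values, q = 67280 − 7310(8.97) − 0.278(31200) + 2060(20) = 34235.7.
∂q/∂P_s = 2060.
E = (2060) × (20/34235.7) = 1.2034…

1.20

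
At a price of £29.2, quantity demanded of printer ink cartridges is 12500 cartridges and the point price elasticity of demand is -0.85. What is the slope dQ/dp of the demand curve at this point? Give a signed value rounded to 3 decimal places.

Ed = (dQ/dp)·(p/Q) ⇒ dQ/dp = Ed·Q/p = (-0.85)·12500/29.2 = -363.86986…

-363.870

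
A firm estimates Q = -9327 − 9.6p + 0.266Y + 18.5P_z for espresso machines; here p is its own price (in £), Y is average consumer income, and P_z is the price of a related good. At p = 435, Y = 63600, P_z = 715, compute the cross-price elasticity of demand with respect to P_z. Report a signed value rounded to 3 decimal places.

0.795

At the given values, Q = -9327 − 9.6(435) + 0.266(63600) + 18.5(715) = 16642.1.
∂Q/∂P_z = 18.5.
E = (18.5) × (715/16642.1) = 0.79482…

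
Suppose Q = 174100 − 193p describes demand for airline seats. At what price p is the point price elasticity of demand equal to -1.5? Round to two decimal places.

Ed = −193p/(174100 − 193p). Set this equal to -1.5:
193p = 1.5·(174100 − 193p) ⇒ 193p(1 + 1.5) = 1.5·174100
p = 1.5·174100 / (193·2.5) = 541.2435…

541.24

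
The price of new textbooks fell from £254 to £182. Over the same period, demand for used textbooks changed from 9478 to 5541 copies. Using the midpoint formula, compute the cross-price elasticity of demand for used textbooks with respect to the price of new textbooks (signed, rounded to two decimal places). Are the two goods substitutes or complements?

%ΔQ_{used textbooks} = (5541 − 9478)/avg = -3937/7509.5 = -0.524269…
%ΔP_{new textbooks} = (182 − 254)/avg = -72/218 = -0.330275…
E_cross = (-3937/7509.5) / (-72/218) = 1.5873…
E_cross > 0 ⇒ the goods are substitutes.

1.59; substitutes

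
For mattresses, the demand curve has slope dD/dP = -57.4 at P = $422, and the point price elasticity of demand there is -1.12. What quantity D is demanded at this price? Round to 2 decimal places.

Ed = (dD/dP)·(P/D) ⇒ D = (dD/dP)·P/Ed = (-57.4)·422/(-1.12) = 21627.5

21627.50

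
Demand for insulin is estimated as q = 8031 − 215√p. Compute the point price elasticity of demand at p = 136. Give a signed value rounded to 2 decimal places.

-0.23

dq/dp = −215/(2√p) = -9.21805. At p = 136, q = 5523.69.
Ed = (dq/dp)·(p/q) = (-9.21805) × (136/5523.69) = -0.2269…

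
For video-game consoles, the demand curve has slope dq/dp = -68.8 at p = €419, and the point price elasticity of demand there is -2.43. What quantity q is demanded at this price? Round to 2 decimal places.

Ed = (dq/dp)·(p/q) ⇒ q = (dq/dp)·p/Ed = (-68.8)·419/(-2.43) = 11863.0452…

11863.05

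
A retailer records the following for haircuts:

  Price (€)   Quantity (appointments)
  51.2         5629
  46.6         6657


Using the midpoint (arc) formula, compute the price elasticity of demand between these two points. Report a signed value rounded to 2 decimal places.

%ΔQ = (6657 − 5629) / [(5629 + 6657)/2] = 1028/6143 = 0.167344…
%ΔP = (46.6 − 51.2) / [(51.2 + 46.6)/2] = -4.6/48.9 = -0.094069…
Arc Ed = %ΔQ / %ΔP = (1028/6143) / (-4.6/48.9) = -1.7789…

-1.78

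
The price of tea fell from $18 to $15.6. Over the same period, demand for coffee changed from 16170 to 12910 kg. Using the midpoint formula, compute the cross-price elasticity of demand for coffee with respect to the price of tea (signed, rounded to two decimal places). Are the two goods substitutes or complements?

%ΔQ_{coffee} = (12910 − 16170)/avg = -3260/14540 = -0.224209…
%ΔP_{tea} = (15.6 − 18)/avg = -2.4/16.8 = -0.142857…
E_cross = (-3260/14540) / (-2.4/16.8) = 1.5694…
E_cross > 0 ⇒ the goods are substitutes.

1.57; substitutes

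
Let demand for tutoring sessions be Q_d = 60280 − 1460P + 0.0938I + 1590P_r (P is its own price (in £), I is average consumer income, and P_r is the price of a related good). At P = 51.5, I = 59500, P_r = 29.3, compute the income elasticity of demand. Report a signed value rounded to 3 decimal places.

At the given values, Q_d = 60280 − 1460(51.5) + 0.0938(59500) + 1590(29.3) = 37258.1.
∂Q_d/∂I = 0.0938.
E = (0.0938) × (59500/37258.1) = 0.14979…

0.150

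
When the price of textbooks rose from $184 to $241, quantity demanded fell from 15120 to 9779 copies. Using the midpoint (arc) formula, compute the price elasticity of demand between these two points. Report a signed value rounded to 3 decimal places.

%ΔQ = (9779 − 15120) / [(15120 + 9779)/2] = -5341/12449.5 = -0.429013…
%ΔP = (241 − 184) / [(184 + 241)/2] = 57/212.5 = 0.268235…
Arc Ed = %ΔQ / %ΔP = (-5341/12449.5) / (57/212.5) = -1.59939…

-1.599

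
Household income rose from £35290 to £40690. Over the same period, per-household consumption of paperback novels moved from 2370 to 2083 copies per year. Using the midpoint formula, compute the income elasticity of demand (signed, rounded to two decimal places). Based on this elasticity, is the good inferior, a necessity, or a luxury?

%ΔQ = (2083 − 2370)/[( 2370 + 2083)/2] = -287/2226.5 = -0.128901…
%ΔIncome = (40690 − 35290)/[( 35290 + 40690)/2] = 5400/37990 = 0.142142…
E_income = (-287/2226.5) / (5400/37990) = -0.9068…
E_income < 0 ⇒ inferior good.

-0.91; inferior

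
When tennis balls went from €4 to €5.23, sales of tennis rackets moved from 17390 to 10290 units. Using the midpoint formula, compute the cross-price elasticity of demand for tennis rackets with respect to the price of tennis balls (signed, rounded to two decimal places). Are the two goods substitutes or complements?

-1.92; complements

%ΔQ_{tennis rackets} = (10290 − 17390)/avg = -7100/13840 = -0.513005…
%ΔP_{tennis balls} = (5.23 − 4)/avg = 1.23/4.615 = 0.266522…
E_cross = (-7100/13840) / (1.23/4.615) = -1.9248…
E_cross < 0 ⇒ the goods are complements.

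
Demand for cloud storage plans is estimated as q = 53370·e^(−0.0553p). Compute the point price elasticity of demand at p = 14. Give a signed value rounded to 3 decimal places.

-0.774

dq/dp = −0.0553·q = -1360.79. At p = 14, q = 24607.4.
Ed = (dq/dp)·(p/q) = (-1360.79) × (14/24607.4) = -0.7742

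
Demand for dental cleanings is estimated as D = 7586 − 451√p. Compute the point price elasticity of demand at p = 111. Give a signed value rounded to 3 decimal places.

dD/dp = −451/(2√p) = -21.4035. At p = 111, D = 2834.42.
Ed = (dD/dp)·(p/D) = (-21.4035) × (111/2834.42) = -0.83819…

-0.838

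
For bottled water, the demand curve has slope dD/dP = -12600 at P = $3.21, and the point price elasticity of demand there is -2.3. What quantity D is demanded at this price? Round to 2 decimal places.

17585.22

Ed = (dD/dP)·(P/D) ⇒ D = (dD/dP)·P/Ed = (-12600)·3.21/(-2.3) = 17585.2173…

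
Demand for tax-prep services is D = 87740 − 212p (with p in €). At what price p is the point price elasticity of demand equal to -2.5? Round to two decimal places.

295.62

Ed = −212p/(87740 − 212p). Set this equal to -2.5:
212p = 2.5·(87740 − 212p) ⇒ 212p(1 + 2.5) = 2.5·87740
p = 2.5·87740 / (212·3.5) = 295.6199…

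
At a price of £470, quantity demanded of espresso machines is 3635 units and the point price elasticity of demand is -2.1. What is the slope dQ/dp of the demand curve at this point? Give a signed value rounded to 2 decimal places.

Ed = (dQ/dp)·(p/Q) ⇒ dQ/dp = Ed·Q/p = (-2.1)·3635/470 = -16.2414…

-16.24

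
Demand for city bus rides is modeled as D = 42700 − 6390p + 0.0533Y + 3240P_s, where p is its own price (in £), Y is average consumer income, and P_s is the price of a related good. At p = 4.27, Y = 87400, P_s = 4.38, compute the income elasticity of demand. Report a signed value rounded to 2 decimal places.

At the given values, D = 42700 − 6390(4.27) + 0.0533(87400) + 3240(4.38) = 34264.32.
∂D/∂Y = 0.0533.
E = (0.0533) × (87400/34264.32) = 0.1359…

0.14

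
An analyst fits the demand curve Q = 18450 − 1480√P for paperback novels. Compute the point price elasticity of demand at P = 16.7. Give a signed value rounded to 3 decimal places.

-0.244

dQ/dP = −1480/(2√P) = -181.081. At P = 16.7, Q = 12401.9.
Ed = (dQ/dP)·(P/Q) = (-181.081) × (16.7/12401.9) = -0.24383…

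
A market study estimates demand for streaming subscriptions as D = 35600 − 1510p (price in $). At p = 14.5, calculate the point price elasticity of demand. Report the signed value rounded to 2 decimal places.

dD/dp = −1510. At p = 14.5, D = 35600 − 1510(14.5) = 13705.
Ed = (dD/dp)·(p/D) = −1510 × (14.5/13705) = -1.5975…

-1.60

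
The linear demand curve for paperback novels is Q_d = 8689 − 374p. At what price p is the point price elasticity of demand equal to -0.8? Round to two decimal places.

10.33

Ed = −374p/(8689 − 374p). Set this equal to -0.8:
374p = 0.8·(8689 − 374p) ⇒ 374p(1 + 0.8) = 0.8·8689
p = 0.8·8689 / (374·1.8) = 10.3256…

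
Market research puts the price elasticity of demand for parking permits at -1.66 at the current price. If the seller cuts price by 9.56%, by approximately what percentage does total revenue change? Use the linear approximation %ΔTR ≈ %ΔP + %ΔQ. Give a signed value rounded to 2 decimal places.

%ΔQ ≈ Ed × %ΔP = (-1.66) × (-9.56%) = +15.8696%
%ΔTR ≈ %ΔP + %ΔQ = (-9.56%) + (+15.8696%) = +6.3096%

+6.31%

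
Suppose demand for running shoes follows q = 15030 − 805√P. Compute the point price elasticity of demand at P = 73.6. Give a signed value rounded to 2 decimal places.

-0.43

dq/dP = −805/(2√P) = -46.9166. At P = 73.6, q = 8123.87.
Ed = (dq/dP)·(P/q) = (-46.9166) × (73.6/8123.87) = -0.4250…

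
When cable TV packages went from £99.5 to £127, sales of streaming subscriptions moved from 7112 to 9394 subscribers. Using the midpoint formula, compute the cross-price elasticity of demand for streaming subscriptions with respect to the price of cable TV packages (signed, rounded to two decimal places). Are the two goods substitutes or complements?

1.14; substitutes

%ΔQ_{streaming subscriptions} = (9394 − 7112)/avg = 2282/8253 = 0.276505…
%ΔP_{cable TV packages} = (127 − 99.5)/avg = 27.5/113.25 = 0.242825…
E_cross = (2282/8253) / (27.5/113.25) = 1.1386…
E_cross > 0 ⇒ the goods are substitutes.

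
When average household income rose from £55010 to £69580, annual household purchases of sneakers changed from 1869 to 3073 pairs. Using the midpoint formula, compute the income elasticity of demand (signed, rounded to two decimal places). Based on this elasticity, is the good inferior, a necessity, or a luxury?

%ΔQ = (3073 − 1869)/[( 1869 + 3073)/2] = 1204/2471 = 0.487252…
%ΔIncome = (69580 − 55010)/[( 55010 + 69580)/2] = 14570/62295 = 0.233887…
E_income = (1204/2471) / (14570/62295) = 2.0832…
E_income > 1 ⇒ normal good, luxury.

2.08; luxury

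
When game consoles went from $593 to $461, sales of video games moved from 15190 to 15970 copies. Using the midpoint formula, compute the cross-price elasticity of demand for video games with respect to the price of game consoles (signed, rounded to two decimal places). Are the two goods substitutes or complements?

-0.20; complements

%ΔQ_{video games} = (15970 − 15190)/avg = 780/15580 = 0.050064…
%ΔP_{game consoles} = (461 − 593)/avg = -132/527 = -0.250474…
E_cross = (780/15580) / (-132/527) = -0.1998…
E_cross < 0 ⇒ the goods are complements.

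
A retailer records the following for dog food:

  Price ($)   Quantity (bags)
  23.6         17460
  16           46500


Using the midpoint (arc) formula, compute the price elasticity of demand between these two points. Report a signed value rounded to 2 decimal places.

%ΔQ = (46500 − 17460) / [(17460 + 46500)/2] = 29040/31980 = 0.908067…
%ΔP = (16 − 23.6) / [(23.6 + 16)/2] = -7.6/19.8 = -0.383838…
Arc Ed = %ΔQ / %ΔP = (29040/31980) / (-7.6/19.8) = -2.3657…

-2.37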